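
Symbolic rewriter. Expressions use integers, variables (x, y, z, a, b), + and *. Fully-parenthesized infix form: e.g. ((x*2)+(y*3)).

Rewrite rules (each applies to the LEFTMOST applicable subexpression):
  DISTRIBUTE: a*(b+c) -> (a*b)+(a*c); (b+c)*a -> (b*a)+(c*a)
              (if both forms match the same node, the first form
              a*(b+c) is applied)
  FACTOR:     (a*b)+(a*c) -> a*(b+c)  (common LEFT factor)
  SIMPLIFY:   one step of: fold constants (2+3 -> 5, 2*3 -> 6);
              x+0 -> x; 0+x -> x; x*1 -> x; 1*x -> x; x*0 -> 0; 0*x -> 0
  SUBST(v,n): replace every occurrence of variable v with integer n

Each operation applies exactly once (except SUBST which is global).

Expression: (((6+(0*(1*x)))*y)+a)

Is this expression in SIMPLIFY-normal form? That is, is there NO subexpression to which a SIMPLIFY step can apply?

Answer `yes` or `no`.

Answer: no

Derivation:
Expression: (((6+(0*(1*x)))*y)+a)
Scanning for simplifiable subexpressions (pre-order)...
  at root: (((6+(0*(1*x)))*y)+a) (not simplifiable)
  at L: ((6+(0*(1*x)))*y) (not simplifiable)
  at LL: (6+(0*(1*x))) (not simplifiable)
  at LLR: (0*(1*x)) (SIMPLIFIABLE)
  at LLRR: (1*x) (SIMPLIFIABLE)
Found simplifiable subexpr at path LLR: (0*(1*x))
One SIMPLIFY step would give: (((6+0)*y)+a)
-> NOT in normal form.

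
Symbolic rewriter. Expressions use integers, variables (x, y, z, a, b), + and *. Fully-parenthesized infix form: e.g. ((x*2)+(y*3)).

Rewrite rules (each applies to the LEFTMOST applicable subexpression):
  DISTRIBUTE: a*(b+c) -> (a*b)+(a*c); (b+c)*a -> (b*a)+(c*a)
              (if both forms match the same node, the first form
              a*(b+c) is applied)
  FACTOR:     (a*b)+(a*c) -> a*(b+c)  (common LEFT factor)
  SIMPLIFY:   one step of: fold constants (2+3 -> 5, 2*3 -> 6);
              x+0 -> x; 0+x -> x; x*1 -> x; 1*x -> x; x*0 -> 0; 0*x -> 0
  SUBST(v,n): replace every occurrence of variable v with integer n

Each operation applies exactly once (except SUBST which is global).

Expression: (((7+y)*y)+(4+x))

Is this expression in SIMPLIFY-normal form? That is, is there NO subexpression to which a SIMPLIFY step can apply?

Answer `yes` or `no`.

Answer: yes

Derivation:
Expression: (((7+y)*y)+(4+x))
Scanning for simplifiable subexpressions (pre-order)...
  at root: (((7+y)*y)+(4+x)) (not simplifiable)
  at L: ((7+y)*y) (not simplifiable)
  at LL: (7+y) (not simplifiable)
  at R: (4+x) (not simplifiable)
Result: no simplifiable subexpression found -> normal form.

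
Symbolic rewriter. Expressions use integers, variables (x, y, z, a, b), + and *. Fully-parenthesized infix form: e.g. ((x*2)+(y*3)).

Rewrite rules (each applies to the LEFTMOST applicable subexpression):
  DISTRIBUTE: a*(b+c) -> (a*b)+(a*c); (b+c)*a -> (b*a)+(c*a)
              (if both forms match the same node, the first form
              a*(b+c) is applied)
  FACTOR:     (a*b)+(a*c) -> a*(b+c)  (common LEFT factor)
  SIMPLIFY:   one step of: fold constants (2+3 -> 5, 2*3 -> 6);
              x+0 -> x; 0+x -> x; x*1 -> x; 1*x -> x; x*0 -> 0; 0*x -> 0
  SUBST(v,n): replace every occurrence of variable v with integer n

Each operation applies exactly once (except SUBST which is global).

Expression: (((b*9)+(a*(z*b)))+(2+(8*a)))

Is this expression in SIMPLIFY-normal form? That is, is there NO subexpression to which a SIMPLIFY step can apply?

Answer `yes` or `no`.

Answer: yes

Derivation:
Expression: (((b*9)+(a*(z*b)))+(2+(8*a)))
Scanning for simplifiable subexpressions (pre-order)...
  at root: (((b*9)+(a*(z*b)))+(2+(8*a))) (not simplifiable)
  at L: ((b*9)+(a*(z*b))) (not simplifiable)
  at LL: (b*9) (not simplifiable)
  at LR: (a*(z*b)) (not simplifiable)
  at LRR: (z*b) (not simplifiable)
  at R: (2+(8*a)) (not simplifiable)
  at RR: (8*a) (not simplifiable)
Result: no simplifiable subexpression found -> normal form.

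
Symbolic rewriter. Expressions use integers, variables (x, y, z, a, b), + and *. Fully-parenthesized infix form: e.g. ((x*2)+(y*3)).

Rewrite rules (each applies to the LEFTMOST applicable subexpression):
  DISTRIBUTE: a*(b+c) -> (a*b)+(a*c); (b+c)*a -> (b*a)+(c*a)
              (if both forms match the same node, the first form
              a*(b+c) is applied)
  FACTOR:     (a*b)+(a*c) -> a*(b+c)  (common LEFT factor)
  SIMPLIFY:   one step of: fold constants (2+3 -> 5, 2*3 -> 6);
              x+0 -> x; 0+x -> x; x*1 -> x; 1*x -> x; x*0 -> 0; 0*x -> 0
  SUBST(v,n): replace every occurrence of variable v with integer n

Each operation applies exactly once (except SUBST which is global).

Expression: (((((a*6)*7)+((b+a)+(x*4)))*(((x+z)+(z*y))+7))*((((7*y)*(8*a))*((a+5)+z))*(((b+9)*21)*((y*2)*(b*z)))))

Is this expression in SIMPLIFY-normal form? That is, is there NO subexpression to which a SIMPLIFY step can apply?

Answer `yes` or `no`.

Expression: (((((a*6)*7)+((b+a)+(x*4)))*(((x+z)+(z*y))+7))*((((7*y)*(8*a))*((a+5)+z))*(((b+9)*21)*((y*2)*(b*z)))))
Scanning for simplifiable subexpressions (pre-order)...
  at root: (((((a*6)*7)+((b+a)+(x*4)))*(((x+z)+(z*y))+7))*((((7*y)*(8*a))*((a+5)+z))*(((b+9)*21)*((y*2)*(b*z))))) (not simplifiable)
  at L: ((((a*6)*7)+((b+a)+(x*4)))*(((x+z)+(z*y))+7)) (not simplifiable)
  at LL: (((a*6)*7)+((b+a)+(x*4))) (not simplifiable)
  at LLL: ((a*6)*7) (not simplifiable)
  at LLLL: (a*6) (not simplifiable)
  at LLR: ((b+a)+(x*4)) (not simplifiable)
  at LLRL: (b+a) (not simplifiable)
  at LLRR: (x*4) (not simplifiable)
  at LR: (((x+z)+(z*y))+7) (not simplifiable)
  at LRL: ((x+z)+(z*y)) (not simplifiable)
  at LRLL: (x+z) (not simplifiable)
  at LRLR: (z*y) (not simplifiable)
  at R: ((((7*y)*(8*a))*((a+5)+z))*(((b+9)*21)*((y*2)*(b*z)))) (not simplifiable)
  at RL: (((7*y)*(8*a))*((a+5)+z)) (not simplifiable)
  at RLL: ((7*y)*(8*a)) (not simplifiable)
  at RLLL: (7*y) (not simplifiable)
  at RLLR: (8*a) (not simplifiable)
  at RLR: ((a+5)+z) (not simplifiable)
  at RLRL: (a+5) (not simplifiable)
  at RR: (((b+9)*21)*((y*2)*(b*z))) (not simplifiable)
  at RRL: ((b+9)*21) (not simplifiable)
  at RRLL: (b+9) (not simplifiable)
  at RRR: ((y*2)*(b*z)) (not simplifiable)
  at RRRL: (y*2) (not simplifiable)
  at RRRR: (b*z) (not simplifiable)
Result: no simplifiable subexpression found -> normal form.

Answer: yes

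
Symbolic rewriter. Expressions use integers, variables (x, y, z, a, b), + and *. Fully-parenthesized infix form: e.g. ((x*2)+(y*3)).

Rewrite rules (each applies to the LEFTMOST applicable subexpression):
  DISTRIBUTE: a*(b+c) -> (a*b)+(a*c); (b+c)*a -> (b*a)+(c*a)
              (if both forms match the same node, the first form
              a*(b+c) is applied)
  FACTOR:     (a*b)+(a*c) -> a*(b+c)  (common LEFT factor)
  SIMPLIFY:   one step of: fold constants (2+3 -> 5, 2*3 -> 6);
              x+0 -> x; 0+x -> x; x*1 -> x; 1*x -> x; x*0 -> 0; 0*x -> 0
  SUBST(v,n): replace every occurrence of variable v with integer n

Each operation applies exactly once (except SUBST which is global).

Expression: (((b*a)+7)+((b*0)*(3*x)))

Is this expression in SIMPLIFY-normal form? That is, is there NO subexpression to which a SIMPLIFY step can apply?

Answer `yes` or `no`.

Expression: (((b*a)+7)+((b*0)*(3*x)))
Scanning for simplifiable subexpressions (pre-order)...
  at root: (((b*a)+7)+((b*0)*(3*x))) (not simplifiable)
  at L: ((b*a)+7) (not simplifiable)
  at LL: (b*a) (not simplifiable)
  at R: ((b*0)*(3*x)) (not simplifiable)
  at RL: (b*0) (SIMPLIFIABLE)
  at RR: (3*x) (not simplifiable)
Found simplifiable subexpr at path RL: (b*0)
One SIMPLIFY step would give: (((b*a)+7)+(0*(3*x)))
-> NOT in normal form.

Answer: no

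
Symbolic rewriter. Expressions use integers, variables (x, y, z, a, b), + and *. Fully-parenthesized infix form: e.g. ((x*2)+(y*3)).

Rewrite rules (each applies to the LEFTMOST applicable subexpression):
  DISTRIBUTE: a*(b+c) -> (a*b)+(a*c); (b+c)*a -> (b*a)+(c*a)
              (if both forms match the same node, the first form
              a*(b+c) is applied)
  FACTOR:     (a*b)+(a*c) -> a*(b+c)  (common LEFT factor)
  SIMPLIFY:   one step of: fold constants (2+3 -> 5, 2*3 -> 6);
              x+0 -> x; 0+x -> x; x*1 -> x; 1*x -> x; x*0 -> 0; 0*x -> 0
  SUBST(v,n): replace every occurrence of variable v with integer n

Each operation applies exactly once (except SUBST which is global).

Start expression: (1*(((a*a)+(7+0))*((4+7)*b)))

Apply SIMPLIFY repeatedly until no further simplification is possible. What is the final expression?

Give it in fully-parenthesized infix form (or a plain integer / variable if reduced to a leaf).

Answer: (((a*a)+7)*(11*b))

Derivation:
Start: (1*(((a*a)+(7+0))*((4+7)*b)))
Step 1: at root: (1*(((a*a)+(7+0))*((4+7)*b))) -> (((a*a)+(7+0))*((4+7)*b)); overall: (1*(((a*a)+(7+0))*((4+7)*b))) -> (((a*a)+(7+0))*((4+7)*b))
Step 2: at LR: (7+0) -> 7; overall: (((a*a)+(7+0))*((4+7)*b)) -> (((a*a)+7)*((4+7)*b))
Step 3: at RL: (4+7) -> 11; overall: (((a*a)+7)*((4+7)*b)) -> (((a*a)+7)*(11*b))
Fixed point: (((a*a)+7)*(11*b))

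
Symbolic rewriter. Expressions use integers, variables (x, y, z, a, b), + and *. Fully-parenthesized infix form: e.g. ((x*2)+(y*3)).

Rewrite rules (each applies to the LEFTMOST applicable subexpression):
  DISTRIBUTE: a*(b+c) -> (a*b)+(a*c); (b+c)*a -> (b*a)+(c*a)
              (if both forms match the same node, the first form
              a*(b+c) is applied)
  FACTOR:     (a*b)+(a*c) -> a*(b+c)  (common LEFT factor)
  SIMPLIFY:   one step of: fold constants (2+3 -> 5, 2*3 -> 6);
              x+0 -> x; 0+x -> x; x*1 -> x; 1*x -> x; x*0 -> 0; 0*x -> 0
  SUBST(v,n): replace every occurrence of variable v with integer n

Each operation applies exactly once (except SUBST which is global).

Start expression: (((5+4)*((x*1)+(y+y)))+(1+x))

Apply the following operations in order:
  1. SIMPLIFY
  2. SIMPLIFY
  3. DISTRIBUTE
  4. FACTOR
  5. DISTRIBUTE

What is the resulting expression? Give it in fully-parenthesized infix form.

Start: (((5+4)*((x*1)+(y+y)))+(1+x))
Apply SIMPLIFY at LL (target: (5+4)): (((5+4)*((x*1)+(y+y)))+(1+x)) -> ((9*((x*1)+(y+y)))+(1+x))
Apply SIMPLIFY at LRL (target: (x*1)): ((9*((x*1)+(y+y)))+(1+x)) -> ((9*(x+(y+y)))+(1+x))
Apply DISTRIBUTE at L (target: (9*(x+(y+y)))): ((9*(x+(y+y)))+(1+x)) -> (((9*x)+(9*(y+y)))+(1+x))
Apply FACTOR at L (target: ((9*x)+(9*(y+y)))): (((9*x)+(9*(y+y)))+(1+x)) -> ((9*(x+(y+y)))+(1+x))
Apply DISTRIBUTE at L (target: (9*(x+(y+y)))): ((9*(x+(y+y)))+(1+x)) -> (((9*x)+(9*(y+y)))+(1+x))

Answer: (((9*x)+(9*(y+y)))+(1+x))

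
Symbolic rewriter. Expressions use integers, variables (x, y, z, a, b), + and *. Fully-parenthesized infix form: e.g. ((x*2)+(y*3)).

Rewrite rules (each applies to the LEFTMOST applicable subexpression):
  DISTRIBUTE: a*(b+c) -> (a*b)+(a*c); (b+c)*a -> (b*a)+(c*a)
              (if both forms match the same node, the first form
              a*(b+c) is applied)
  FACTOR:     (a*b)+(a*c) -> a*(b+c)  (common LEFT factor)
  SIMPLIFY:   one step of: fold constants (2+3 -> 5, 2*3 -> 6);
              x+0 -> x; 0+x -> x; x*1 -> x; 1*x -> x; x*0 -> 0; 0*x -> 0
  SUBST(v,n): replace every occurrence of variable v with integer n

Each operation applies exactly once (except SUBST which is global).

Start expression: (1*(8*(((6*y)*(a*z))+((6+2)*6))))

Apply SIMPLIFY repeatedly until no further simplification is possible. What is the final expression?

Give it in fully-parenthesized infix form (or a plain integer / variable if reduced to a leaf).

Answer: (8*(((6*y)*(a*z))+48))

Derivation:
Start: (1*(8*(((6*y)*(a*z))+((6+2)*6))))
Step 1: at root: (1*(8*(((6*y)*(a*z))+((6+2)*6)))) -> (8*(((6*y)*(a*z))+((6+2)*6))); overall: (1*(8*(((6*y)*(a*z))+((6+2)*6)))) -> (8*(((6*y)*(a*z))+((6+2)*6)))
Step 2: at RRL: (6+2) -> 8; overall: (8*(((6*y)*(a*z))+((6+2)*6))) -> (8*(((6*y)*(a*z))+(8*6)))
Step 3: at RR: (8*6) -> 48; overall: (8*(((6*y)*(a*z))+(8*6))) -> (8*(((6*y)*(a*z))+48))
Fixed point: (8*(((6*y)*(a*z))+48))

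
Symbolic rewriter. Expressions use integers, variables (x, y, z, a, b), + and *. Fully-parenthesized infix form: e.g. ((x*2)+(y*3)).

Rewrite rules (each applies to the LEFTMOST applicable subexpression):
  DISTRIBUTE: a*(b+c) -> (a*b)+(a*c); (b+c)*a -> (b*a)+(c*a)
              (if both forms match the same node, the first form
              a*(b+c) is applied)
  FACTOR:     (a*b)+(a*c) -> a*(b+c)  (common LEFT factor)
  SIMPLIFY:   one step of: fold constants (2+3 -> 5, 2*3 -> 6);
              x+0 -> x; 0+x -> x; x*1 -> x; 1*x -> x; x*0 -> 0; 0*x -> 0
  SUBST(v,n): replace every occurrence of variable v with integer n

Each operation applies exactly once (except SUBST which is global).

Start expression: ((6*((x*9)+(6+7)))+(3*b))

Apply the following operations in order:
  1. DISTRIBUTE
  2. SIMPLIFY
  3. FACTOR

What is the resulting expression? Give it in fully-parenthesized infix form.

Start: ((6*((x*9)+(6+7)))+(3*b))
Apply DISTRIBUTE at L (target: (6*((x*9)+(6+7)))): ((6*((x*9)+(6+7)))+(3*b)) -> (((6*(x*9))+(6*(6+7)))+(3*b))
Apply SIMPLIFY at LRR (target: (6+7)): (((6*(x*9))+(6*(6+7)))+(3*b)) -> (((6*(x*9))+(6*13))+(3*b))
Apply FACTOR at L (target: ((6*(x*9))+(6*13))): (((6*(x*9))+(6*13))+(3*b)) -> ((6*((x*9)+13))+(3*b))

Answer: ((6*((x*9)+13))+(3*b))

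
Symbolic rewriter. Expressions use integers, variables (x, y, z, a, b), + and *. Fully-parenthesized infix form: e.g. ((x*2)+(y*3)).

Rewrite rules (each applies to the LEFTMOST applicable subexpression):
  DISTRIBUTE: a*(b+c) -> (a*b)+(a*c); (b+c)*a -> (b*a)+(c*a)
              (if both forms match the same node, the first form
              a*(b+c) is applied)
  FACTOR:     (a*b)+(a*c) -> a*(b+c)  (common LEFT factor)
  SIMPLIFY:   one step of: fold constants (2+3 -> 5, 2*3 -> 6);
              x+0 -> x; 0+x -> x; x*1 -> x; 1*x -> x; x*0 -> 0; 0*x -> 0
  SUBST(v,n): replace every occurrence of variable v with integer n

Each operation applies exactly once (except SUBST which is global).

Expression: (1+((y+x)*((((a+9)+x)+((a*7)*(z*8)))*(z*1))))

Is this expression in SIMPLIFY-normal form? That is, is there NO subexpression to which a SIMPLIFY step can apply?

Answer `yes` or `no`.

Answer: no

Derivation:
Expression: (1+((y+x)*((((a+9)+x)+((a*7)*(z*8)))*(z*1))))
Scanning for simplifiable subexpressions (pre-order)...
  at root: (1+((y+x)*((((a+9)+x)+((a*7)*(z*8)))*(z*1)))) (not simplifiable)
  at R: ((y+x)*((((a+9)+x)+((a*7)*(z*8)))*(z*1))) (not simplifiable)
  at RL: (y+x) (not simplifiable)
  at RR: ((((a+9)+x)+((a*7)*(z*8)))*(z*1)) (not simplifiable)
  at RRL: (((a+9)+x)+((a*7)*(z*8))) (not simplifiable)
  at RRLL: ((a+9)+x) (not simplifiable)
  at RRLLL: (a+9) (not simplifiable)
  at RRLR: ((a*7)*(z*8)) (not simplifiable)
  at RRLRL: (a*7) (not simplifiable)
  at RRLRR: (z*8) (not simplifiable)
  at RRR: (z*1) (SIMPLIFIABLE)
Found simplifiable subexpr at path RRR: (z*1)
One SIMPLIFY step would give: (1+((y+x)*((((a+9)+x)+((a*7)*(z*8)))*z)))
-> NOT in normal form.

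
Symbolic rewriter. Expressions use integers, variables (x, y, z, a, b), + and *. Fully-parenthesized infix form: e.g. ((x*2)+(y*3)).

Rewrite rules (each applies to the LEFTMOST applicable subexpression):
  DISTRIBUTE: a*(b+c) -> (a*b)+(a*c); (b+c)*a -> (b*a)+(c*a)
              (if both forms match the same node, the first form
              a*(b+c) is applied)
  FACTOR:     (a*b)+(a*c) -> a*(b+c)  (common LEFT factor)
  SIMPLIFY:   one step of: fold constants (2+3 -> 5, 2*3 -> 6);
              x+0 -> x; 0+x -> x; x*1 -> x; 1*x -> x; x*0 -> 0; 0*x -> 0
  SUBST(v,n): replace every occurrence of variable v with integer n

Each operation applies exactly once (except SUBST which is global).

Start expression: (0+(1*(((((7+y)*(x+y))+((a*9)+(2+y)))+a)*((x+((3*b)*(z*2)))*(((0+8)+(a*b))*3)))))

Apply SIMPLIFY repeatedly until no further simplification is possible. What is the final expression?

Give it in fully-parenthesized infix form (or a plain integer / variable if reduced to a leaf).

Start: (0+(1*(((((7+y)*(x+y))+((a*9)+(2+y)))+a)*((x+((3*b)*(z*2)))*(((0+8)+(a*b))*3)))))
Step 1: at root: (0+(1*(((((7+y)*(x+y))+((a*9)+(2+y)))+a)*((x+((3*b)*(z*2)))*(((0+8)+(a*b))*3))))) -> (1*(((((7+y)*(x+y))+((a*9)+(2+y)))+a)*((x+((3*b)*(z*2)))*(((0+8)+(a*b))*3)))); overall: (0+(1*(((((7+y)*(x+y))+((a*9)+(2+y)))+a)*((x+((3*b)*(z*2)))*(((0+8)+(a*b))*3))))) -> (1*(((((7+y)*(x+y))+((a*9)+(2+y)))+a)*((x+((3*b)*(z*2)))*(((0+8)+(a*b))*3))))
Step 2: at root: (1*(((((7+y)*(x+y))+((a*9)+(2+y)))+a)*((x+((3*b)*(z*2)))*(((0+8)+(a*b))*3)))) -> (((((7+y)*(x+y))+((a*9)+(2+y)))+a)*((x+((3*b)*(z*2)))*(((0+8)+(a*b))*3))); overall: (1*(((((7+y)*(x+y))+((a*9)+(2+y)))+a)*((x+((3*b)*(z*2)))*(((0+8)+(a*b))*3)))) -> (((((7+y)*(x+y))+((a*9)+(2+y)))+a)*((x+((3*b)*(z*2)))*(((0+8)+(a*b))*3)))
Step 3: at RRLL: (0+8) -> 8; overall: (((((7+y)*(x+y))+((a*9)+(2+y)))+a)*((x+((3*b)*(z*2)))*(((0+8)+(a*b))*3))) -> (((((7+y)*(x+y))+((a*9)+(2+y)))+a)*((x+((3*b)*(z*2)))*((8+(a*b))*3)))
Fixed point: (((((7+y)*(x+y))+((a*9)+(2+y)))+a)*((x+((3*b)*(z*2)))*((8+(a*b))*3)))

Answer: (((((7+y)*(x+y))+((a*9)+(2+y)))+a)*((x+((3*b)*(z*2)))*((8+(a*b))*3)))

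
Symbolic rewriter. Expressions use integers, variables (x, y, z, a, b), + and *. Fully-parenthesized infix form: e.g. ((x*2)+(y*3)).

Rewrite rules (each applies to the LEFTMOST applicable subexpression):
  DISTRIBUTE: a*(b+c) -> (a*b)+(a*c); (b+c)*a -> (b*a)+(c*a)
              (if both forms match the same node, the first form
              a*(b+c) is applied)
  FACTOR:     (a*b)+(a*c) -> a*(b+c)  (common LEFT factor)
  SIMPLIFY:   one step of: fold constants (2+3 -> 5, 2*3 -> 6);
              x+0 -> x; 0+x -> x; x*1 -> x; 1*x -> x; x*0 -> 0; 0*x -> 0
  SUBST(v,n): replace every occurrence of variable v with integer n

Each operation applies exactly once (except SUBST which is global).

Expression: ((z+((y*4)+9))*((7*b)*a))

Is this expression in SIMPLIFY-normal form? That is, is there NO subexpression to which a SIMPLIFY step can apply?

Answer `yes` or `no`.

Answer: yes

Derivation:
Expression: ((z+((y*4)+9))*((7*b)*a))
Scanning for simplifiable subexpressions (pre-order)...
  at root: ((z+((y*4)+9))*((7*b)*a)) (not simplifiable)
  at L: (z+((y*4)+9)) (not simplifiable)
  at LR: ((y*4)+9) (not simplifiable)
  at LRL: (y*4) (not simplifiable)
  at R: ((7*b)*a) (not simplifiable)
  at RL: (7*b) (not simplifiable)
Result: no simplifiable subexpression found -> normal form.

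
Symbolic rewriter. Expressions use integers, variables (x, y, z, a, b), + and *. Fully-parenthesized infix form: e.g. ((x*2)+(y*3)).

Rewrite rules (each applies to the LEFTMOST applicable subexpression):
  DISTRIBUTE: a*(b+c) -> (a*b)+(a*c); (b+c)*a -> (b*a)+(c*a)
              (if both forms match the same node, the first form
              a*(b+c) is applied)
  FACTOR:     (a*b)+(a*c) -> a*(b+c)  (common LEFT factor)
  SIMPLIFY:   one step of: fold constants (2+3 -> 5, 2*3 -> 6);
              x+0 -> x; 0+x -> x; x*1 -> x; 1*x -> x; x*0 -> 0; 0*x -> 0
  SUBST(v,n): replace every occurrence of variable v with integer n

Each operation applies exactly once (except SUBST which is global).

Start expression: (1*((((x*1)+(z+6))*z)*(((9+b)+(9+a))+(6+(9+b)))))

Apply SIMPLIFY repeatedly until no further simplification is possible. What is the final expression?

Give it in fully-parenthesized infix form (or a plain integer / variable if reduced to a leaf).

Answer: (((x+(z+6))*z)*(((9+b)+(9+a))+(6+(9+b))))

Derivation:
Start: (1*((((x*1)+(z+6))*z)*(((9+b)+(9+a))+(6+(9+b)))))
Step 1: at root: (1*((((x*1)+(z+6))*z)*(((9+b)+(9+a))+(6+(9+b))))) -> ((((x*1)+(z+6))*z)*(((9+b)+(9+a))+(6+(9+b)))); overall: (1*((((x*1)+(z+6))*z)*(((9+b)+(9+a))+(6+(9+b))))) -> ((((x*1)+(z+6))*z)*(((9+b)+(9+a))+(6+(9+b))))
Step 2: at LLL: (x*1) -> x; overall: ((((x*1)+(z+6))*z)*(((9+b)+(9+a))+(6+(9+b)))) -> (((x+(z+6))*z)*(((9+b)+(9+a))+(6+(9+b))))
Fixed point: (((x+(z+6))*z)*(((9+b)+(9+a))+(6+(9+b))))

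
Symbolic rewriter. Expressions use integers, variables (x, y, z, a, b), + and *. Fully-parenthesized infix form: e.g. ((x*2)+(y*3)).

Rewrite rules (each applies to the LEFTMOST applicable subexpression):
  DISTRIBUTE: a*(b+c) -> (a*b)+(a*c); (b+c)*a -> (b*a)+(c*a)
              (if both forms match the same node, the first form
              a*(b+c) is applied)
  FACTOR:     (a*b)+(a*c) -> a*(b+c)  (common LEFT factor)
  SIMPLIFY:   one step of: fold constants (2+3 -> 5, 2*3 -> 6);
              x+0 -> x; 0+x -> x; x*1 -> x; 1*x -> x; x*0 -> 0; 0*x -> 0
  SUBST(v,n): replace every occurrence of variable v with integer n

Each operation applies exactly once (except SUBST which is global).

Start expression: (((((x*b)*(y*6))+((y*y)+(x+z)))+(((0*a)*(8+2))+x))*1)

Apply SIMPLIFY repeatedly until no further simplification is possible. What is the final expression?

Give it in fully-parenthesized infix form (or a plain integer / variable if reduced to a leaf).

Answer: ((((x*b)*(y*6))+((y*y)+(x+z)))+x)

Derivation:
Start: (((((x*b)*(y*6))+((y*y)+(x+z)))+(((0*a)*(8+2))+x))*1)
Step 1: at root: (((((x*b)*(y*6))+((y*y)+(x+z)))+(((0*a)*(8+2))+x))*1) -> ((((x*b)*(y*6))+((y*y)+(x+z)))+(((0*a)*(8+2))+x)); overall: (((((x*b)*(y*6))+((y*y)+(x+z)))+(((0*a)*(8+2))+x))*1) -> ((((x*b)*(y*6))+((y*y)+(x+z)))+(((0*a)*(8+2))+x))
Step 2: at RLL: (0*a) -> 0; overall: ((((x*b)*(y*6))+((y*y)+(x+z)))+(((0*a)*(8+2))+x)) -> ((((x*b)*(y*6))+((y*y)+(x+z)))+((0*(8+2))+x))
Step 3: at RL: (0*(8+2)) -> 0; overall: ((((x*b)*(y*6))+((y*y)+(x+z)))+((0*(8+2))+x)) -> ((((x*b)*(y*6))+((y*y)+(x+z)))+(0+x))
Step 4: at R: (0+x) -> x; overall: ((((x*b)*(y*6))+((y*y)+(x+z)))+(0+x)) -> ((((x*b)*(y*6))+((y*y)+(x+z)))+x)
Fixed point: ((((x*b)*(y*6))+((y*y)+(x+z)))+x)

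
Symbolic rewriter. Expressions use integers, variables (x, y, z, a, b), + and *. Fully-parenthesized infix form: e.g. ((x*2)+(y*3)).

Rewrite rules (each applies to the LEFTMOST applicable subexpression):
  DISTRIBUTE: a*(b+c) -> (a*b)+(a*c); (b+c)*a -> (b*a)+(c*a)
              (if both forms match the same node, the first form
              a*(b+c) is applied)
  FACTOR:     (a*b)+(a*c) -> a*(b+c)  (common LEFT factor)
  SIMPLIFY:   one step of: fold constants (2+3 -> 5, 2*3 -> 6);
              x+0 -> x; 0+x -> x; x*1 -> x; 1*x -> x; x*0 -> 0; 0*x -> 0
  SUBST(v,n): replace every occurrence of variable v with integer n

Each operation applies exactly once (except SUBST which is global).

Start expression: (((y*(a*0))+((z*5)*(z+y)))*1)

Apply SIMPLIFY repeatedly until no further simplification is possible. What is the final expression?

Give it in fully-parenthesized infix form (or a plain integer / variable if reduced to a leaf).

Answer: ((z*5)*(z+y))

Derivation:
Start: (((y*(a*0))+((z*5)*(z+y)))*1)
Step 1: at root: (((y*(a*0))+((z*5)*(z+y)))*1) -> ((y*(a*0))+((z*5)*(z+y))); overall: (((y*(a*0))+((z*5)*(z+y)))*1) -> ((y*(a*0))+((z*5)*(z+y)))
Step 2: at LR: (a*0) -> 0; overall: ((y*(a*0))+((z*5)*(z+y))) -> ((y*0)+((z*5)*(z+y)))
Step 3: at L: (y*0) -> 0; overall: ((y*0)+((z*5)*(z+y))) -> (0+((z*5)*(z+y)))
Step 4: at root: (0+((z*5)*(z+y))) -> ((z*5)*(z+y)); overall: (0+((z*5)*(z+y))) -> ((z*5)*(z+y))
Fixed point: ((z*5)*(z+y))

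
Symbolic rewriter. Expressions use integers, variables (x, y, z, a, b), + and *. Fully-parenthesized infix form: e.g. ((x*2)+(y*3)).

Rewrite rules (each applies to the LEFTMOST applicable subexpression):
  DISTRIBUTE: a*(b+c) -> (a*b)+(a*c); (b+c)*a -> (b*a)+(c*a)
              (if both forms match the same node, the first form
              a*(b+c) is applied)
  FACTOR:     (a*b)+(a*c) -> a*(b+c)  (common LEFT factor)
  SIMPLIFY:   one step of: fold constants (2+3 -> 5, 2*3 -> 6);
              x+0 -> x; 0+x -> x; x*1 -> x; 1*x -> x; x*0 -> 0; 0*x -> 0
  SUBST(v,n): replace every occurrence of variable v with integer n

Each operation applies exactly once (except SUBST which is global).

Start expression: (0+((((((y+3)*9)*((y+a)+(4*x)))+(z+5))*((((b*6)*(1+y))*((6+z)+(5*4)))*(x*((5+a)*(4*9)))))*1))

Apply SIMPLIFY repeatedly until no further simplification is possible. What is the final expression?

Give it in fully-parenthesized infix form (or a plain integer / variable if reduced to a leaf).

Start: (0+((((((y+3)*9)*((y+a)+(4*x)))+(z+5))*((((b*6)*(1+y))*((6+z)+(5*4)))*(x*((5+a)*(4*9)))))*1))
Step 1: at root: (0+((((((y+3)*9)*((y+a)+(4*x)))+(z+5))*((((b*6)*(1+y))*((6+z)+(5*4)))*(x*((5+a)*(4*9)))))*1)) -> ((((((y+3)*9)*((y+a)+(4*x)))+(z+5))*((((b*6)*(1+y))*((6+z)+(5*4)))*(x*((5+a)*(4*9)))))*1); overall: (0+((((((y+3)*9)*((y+a)+(4*x)))+(z+5))*((((b*6)*(1+y))*((6+z)+(5*4)))*(x*((5+a)*(4*9)))))*1)) -> ((((((y+3)*9)*((y+a)+(4*x)))+(z+5))*((((b*6)*(1+y))*((6+z)+(5*4)))*(x*((5+a)*(4*9)))))*1)
Step 2: at root: ((((((y+3)*9)*((y+a)+(4*x)))+(z+5))*((((b*6)*(1+y))*((6+z)+(5*4)))*(x*((5+a)*(4*9)))))*1) -> (((((y+3)*9)*((y+a)+(4*x)))+(z+5))*((((b*6)*(1+y))*((6+z)+(5*4)))*(x*((5+a)*(4*9))))); overall: ((((((y+3)*9)*((y+a)+(4*x)))+(z+5))*((((b*6)*(1+y))*((6+z)+(5*4)))*(x*((5+a)*(4*9)))))*1) -> (((((y+3)*9)*((y+a)+(4*x)))+(z+5))*((((b*6)*(1+y))*((6+z)+(5*4)))*(x*((5+a)*(4*9)))))
Step 3: at RLRR: (5*4) -> 20; overall: (((((y+3)*9)*((y+a)+(4*x)))+(z+5))*((((b*6)*(1+y))*((6+z)+(5*4)))*(x*((5+a)*(4*9))))) -> (((((y+3)*9)*((y+a)+(4*x)))+(z+5))*((((b*6)*(1+y))*((6+z)+20))*(x*((5+a)*(4*9)))))
Step 4: at RRRR: (4*9) -> 36; overall: (((((y+3)*9)*((y+a)+(4*x)))+(z+5))*((((b*6)*(1+y))*((6+z)+20))*(x*((5+a)*(4*9))))) -> (((((y+3)*9)*((y+a)+(4*x)))+(z+5))*((((b*6)*(1+y))*((6+z)+20))*(x*((5+a)*36))))
Fixed point: (((((y+3)*9)*((y+a)+(4*x)))+(z+5))*((((b*6)*(1+y))*((6+z)+20))*(x*((5+a)*36))))

Answer: (((((y+3)*9)*((y+a)+(4*x)))+(z+5))*((((b*6)*(1+y))*((6+z)+20))*(x*((5+a)*36))))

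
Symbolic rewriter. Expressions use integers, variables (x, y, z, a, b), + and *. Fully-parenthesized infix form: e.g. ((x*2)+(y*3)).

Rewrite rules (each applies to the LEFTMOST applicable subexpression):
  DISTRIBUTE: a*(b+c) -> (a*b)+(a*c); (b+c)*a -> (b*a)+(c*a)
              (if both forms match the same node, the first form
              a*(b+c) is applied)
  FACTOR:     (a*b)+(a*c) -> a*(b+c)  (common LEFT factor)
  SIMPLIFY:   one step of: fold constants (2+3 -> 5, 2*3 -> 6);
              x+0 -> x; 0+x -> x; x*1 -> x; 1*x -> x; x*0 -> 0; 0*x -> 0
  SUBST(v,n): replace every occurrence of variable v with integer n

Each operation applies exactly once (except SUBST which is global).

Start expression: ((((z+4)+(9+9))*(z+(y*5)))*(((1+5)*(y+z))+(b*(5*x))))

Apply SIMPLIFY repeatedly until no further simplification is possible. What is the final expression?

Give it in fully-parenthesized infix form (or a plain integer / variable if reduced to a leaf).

Start: ((((z+4)+(9+9))*(z+(y*5)))*(((1+5)*(y+z))+(b*(5*x))))
Step 1: at LLR: (9+9) -> 18; overall: ((((z+4)+(9+9))*(z+(y*5)))*(((1+5)*(y+z))+(b*(5*x)))) -> ((((z+4)+18)*(z+(y*5)))*(((1+5)*(y+z))+(b*(5*x))))
Step 2: at RLL: (1+5) -> 6; overall: ((((z+4)+18)*(z+(y*5)))*(((1+5)*(y+z))+(b*(5*x)))) -> ((((z+4)+18)*(z+(y*5)))*((6*(y+z))+(b*(5*x))))
Fixed point: ((((z+4)+18)*(z+(y*5)))*((6*(y+z))+(b*(5*x))))

Answer: ((((z+4)+18)*(z+(y*5)))*((6*(y+z))+(b*(5*x))))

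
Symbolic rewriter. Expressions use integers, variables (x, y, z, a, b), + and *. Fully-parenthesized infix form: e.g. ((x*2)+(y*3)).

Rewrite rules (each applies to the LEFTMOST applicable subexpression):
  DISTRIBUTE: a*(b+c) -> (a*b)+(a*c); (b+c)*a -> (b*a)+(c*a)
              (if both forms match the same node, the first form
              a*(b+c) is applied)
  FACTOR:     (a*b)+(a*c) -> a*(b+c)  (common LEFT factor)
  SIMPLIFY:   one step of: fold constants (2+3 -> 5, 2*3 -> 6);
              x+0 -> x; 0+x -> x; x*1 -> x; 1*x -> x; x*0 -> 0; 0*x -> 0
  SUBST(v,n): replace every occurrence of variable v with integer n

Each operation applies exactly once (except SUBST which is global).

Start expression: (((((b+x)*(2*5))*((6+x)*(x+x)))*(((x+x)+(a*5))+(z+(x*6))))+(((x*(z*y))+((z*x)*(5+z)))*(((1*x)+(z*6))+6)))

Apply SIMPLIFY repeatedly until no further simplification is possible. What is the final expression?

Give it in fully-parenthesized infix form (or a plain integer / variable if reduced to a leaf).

Answer: (((((b+x)*10)*((6+x)*(x+x)))*(((x+x)+(a*5))+(z+(x*6))))+(((x*(z*y))+((z*x)*(5+z)))*((x+(z*6))+6)))

Derivation:
Start: (((((b+x)*(2*5))*((6+x)*(x+x)))*(((x+x)+(a*5))+(z+(x*6))))+(((x*(z*y))+((z*x)*(5+z)))*(((1*x)+(z*6))+6)))
Step 1: at LLLR: (2*5) -> 10; overall: (((((b+x)*(2*5))*((6+x)*(x+x)))*(((x+x)+(a*5))+(z+(x*6))))+(((x*(z*y))+((z*x)*(5+z)))*(((1*x)+(z*6))+6))) -> (((((b+x)*10)*((6+x)*(x+x)))*(((x+x)+(a*5))+(z+(x*6))))+(((x*(z*y))+((z*x)*(5+z)))*(((1*x)+(z*6))+6)))
Step 2: at RRLL: (1*x) -> x; overall: (((((b+x)*10)*((6+x)*(x+x)))*(((x+x)+(a*5))+(z+(x*6))))+(((x*(z*y))+((z*x)*(5+z)))*(((1*x)+(z*6))+6))) -> (((((b+x)*10)*((6+x)*(x+x)))*(((x+x)+(a*5))+(z+(x*6))))+(((x*(z*y))+((z*x)*(5+z)))*((x+(z*6))+6)))
Fixed point: (((((b+x)*10)*((6+x)*(x+x)))*(((x+x)+(a*5))+(z+(x*6))))+(((x*(z*y))+((z*x)*(5+z)))*((x+(z*6))+6)))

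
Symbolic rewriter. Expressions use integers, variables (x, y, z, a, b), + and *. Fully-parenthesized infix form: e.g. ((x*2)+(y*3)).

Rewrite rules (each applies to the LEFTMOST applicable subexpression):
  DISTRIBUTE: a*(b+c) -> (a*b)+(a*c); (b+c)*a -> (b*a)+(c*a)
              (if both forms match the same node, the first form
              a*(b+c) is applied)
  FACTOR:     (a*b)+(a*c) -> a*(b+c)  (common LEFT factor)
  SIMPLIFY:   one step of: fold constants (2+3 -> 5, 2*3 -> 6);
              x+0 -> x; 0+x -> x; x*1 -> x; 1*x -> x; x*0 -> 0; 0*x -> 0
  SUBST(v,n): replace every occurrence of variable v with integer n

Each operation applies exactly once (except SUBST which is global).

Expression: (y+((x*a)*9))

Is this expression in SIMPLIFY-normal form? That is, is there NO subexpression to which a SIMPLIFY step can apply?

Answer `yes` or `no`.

Expression: (y+((x*a)*9))
Scanning for simplifiable subexpressions (pre-order)...
  at root: (y+((x*a)*9)) (not simplifiable)
  at R: ((x*a)*9) (not simplifiable)
  at RL: (x*a) (not simplifiable)
Result: no simplifiable subexpression found -> normal form.

Answer: yes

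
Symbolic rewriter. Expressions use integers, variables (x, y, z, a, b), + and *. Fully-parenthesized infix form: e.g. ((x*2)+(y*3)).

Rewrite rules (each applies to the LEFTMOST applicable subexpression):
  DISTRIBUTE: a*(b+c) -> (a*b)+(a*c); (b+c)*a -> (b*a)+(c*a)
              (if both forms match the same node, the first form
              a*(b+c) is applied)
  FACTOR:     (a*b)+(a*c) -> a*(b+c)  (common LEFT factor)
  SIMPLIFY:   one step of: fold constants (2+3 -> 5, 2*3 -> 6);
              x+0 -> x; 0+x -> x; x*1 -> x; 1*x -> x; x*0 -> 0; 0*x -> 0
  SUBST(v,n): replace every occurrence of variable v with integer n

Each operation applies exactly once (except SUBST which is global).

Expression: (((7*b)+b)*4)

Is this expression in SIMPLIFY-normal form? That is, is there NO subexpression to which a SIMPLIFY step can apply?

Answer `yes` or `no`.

Expression: (((7*b)+b)*4)
Scanning for simplifiable subexpressions (pre-order)...
  at root: (((7*b)+b)*4) (not simplifiable)
  at L: ((7*b)+b) (not simplifiable)
  at LL: (7*b) (not simplifiable)
Result: no simplifiable subexpression found -> normal form.

Answer: yes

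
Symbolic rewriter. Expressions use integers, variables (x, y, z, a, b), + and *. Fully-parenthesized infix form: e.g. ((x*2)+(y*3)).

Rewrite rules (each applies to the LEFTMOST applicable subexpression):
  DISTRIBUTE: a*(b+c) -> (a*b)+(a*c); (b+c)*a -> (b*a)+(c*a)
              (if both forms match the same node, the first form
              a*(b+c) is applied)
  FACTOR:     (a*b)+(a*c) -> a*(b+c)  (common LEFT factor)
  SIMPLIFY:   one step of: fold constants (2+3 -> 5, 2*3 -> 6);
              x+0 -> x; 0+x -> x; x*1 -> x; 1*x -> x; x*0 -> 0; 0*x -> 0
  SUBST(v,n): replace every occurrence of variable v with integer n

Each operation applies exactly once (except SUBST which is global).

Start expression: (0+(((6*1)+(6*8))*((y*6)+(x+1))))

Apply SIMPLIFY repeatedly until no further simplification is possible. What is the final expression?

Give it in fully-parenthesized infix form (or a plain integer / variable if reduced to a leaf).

Start: (0+(((6*1)+(6*8))*((y*6)+(x+1))))
Step 1: at root: (0+(((6*1)+(6*8))*((y*6)+(x+1)))) -> (((6*1)+(6*8))*((y*6)+(x+1))); overall: (0+(((6*1)+(6*8))*((y*6)+(x+1)))) -> (((6*1)+(6*8))*((y*6)+(x+1)))
Step 2: at LL: (6*1) -> 6; overall: (((6*1)+(6*8))*((y*6)+(x+1))) -> ((6+(6*8))*((y*6)+(x+1)))
Step 3: at LR: (6*8) -> 48; overall: ((6+(6*8))*((y*6)+(x+1))) -> ((6+48)*((y*6)+(x+1)))
Step 4: at L: (6+48) -> 54; overall: ((6+48)*((y*6)+(x+1))) -> (54*((y*6)+(x+1)))
Fixed point: (54*((y*6)+(x+1)))

Answer: (54*((y*6)+(x+1)))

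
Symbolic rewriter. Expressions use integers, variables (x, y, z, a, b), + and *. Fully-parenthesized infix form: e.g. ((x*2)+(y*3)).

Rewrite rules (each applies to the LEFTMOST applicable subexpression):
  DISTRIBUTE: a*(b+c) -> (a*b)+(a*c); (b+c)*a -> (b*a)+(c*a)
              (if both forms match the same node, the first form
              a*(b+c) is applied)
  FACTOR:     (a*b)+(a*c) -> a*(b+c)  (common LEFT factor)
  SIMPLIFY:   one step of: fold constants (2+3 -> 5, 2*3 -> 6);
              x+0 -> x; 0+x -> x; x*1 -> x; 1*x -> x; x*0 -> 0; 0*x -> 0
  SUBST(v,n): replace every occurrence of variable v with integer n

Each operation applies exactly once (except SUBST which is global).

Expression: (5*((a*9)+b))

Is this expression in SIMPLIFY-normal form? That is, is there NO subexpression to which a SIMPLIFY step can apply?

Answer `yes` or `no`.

Answer: yes

Derivation:
Expression: (5*((a*9)+b))
Scanning for simplifiable subexpressions (pre-order)...
  at root: (5*((a*9)+b)) (not simplifiable)
  at R: ((a*9)+b) (not simplifiable)
  at RL: (a*9) (not simplifiable)
Result: no simplifiable subexpression found -> normal form.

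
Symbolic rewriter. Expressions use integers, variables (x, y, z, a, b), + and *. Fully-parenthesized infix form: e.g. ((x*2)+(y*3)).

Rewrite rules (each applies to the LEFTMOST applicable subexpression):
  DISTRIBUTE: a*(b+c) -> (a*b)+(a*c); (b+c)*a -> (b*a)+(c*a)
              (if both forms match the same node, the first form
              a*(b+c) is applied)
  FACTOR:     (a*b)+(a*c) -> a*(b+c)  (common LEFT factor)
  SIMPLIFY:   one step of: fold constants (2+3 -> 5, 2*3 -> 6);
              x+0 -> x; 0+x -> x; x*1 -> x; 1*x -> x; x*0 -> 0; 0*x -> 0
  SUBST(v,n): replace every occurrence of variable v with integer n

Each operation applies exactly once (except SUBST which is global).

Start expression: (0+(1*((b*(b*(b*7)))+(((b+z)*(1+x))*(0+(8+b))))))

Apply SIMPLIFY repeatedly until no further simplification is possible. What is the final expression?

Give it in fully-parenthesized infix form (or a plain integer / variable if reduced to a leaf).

Start: (0+(1*((b*(b*(b*7)))+(((b+z)*(1+x))*(0+(8+b))))))
Step 1: at root: (0+(1*((b*(b*(b*7)))+(((b+z)*(1+x))*(0+(8+b)))))) -> (1*((b*(b*(b*7)))+(((b+z)*(1+x))*(0+(8+b))))); overall: (0+(1*((b*(b*(b*7)))+(((b+z)*(1+x))*(0+(8+b)))))) -> (1*((b*(b*(b*7)))+(((b+z)*(1+x))*(0+(8+b)))))
Step 2: at root: (1*((b*(b*(b*7)))+(((b+z)*(1+x))*(0+(8+b))))) -> ((b*(b*(b*7)))+(((b+z)*(1+x))*(0+(8+b)))); overall: (1*((b*(b*(b*7)))+(((b+z)*(1+x))*(0+(8+b))))) -> ((b*(b*(b*7)))+(((b+z)*(1+x))*(0+(8+b))))
Step 3: at RR: (0+(8+b)) -> (8+b); overall: ((b*(b*(b*7)))+(((b+z)*(1+x))*(0+(8+b)))) -> ((b*(b*(b*7)))+(((b+z)*(1+x))*(8+b)))
Fixed point: ((b*(b*(b*7)))+(((b+z)*(1+x))*(8+b)))

Answer: ((b*(b*(b*7)))+(((b+z)*(1+x))*(8+b)))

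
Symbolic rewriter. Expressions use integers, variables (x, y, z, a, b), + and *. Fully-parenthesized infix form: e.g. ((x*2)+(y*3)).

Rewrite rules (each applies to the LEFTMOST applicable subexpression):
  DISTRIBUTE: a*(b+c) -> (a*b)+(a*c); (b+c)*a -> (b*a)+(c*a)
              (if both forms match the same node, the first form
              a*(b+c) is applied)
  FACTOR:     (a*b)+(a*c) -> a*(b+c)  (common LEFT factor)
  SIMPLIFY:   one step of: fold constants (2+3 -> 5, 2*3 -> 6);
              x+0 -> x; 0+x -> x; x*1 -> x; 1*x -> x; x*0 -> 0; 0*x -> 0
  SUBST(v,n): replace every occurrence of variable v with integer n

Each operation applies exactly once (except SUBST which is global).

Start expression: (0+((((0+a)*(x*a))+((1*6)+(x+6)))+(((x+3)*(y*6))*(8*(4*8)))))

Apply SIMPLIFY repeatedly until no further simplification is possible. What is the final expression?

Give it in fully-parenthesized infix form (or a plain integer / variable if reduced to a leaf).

Answer: (((a*(x*a))+(6+(x+6)))+(((x+3)*(y*6))*256))

Derivation:
Start: (0+((((0+a)*(x*a))+((1*6)+(x+6)))+(((x+3)*(y*6))*(8*(4*8)))))
Step 1: at root: (0+((((0+a)*(x*a))+((1*6)+(x+6)))+(((x+3)*(y*6))*(8*(4*8))))) -> ((((0+a)*(x*a))+((1*6)+(x+6)))+(((x+3)*(y*6))*(8*(4*8)))); overall: (0+((((0+a)*(x*a))+((1*6)+(x+6)))+(((x+3)*(y*6))*(8*(4*8))))) -> ((((0+a)*(x*a))+((1*6)+(x+6)))+(((x+3)*(y*6))*(8*(4*8))))
Step 2: at LLL: (0+a) -> a; overall: ((((0+a)*(x*a))+((1*6)+(x+6)))+(((x+3)*(y*6))*(8*(4*8)))) -> (((a*(x*a))+((1*6)+(x+6)))+(((x+3)*(y*6))*(8*(4*8))))
Step 3: at LRL: (1*6) -> 6; overall: (((a*(x*a))+((1*6)+(x+6)))+(((x+3)*(y*6))*(8*(4*8)))) -> (((a*(x*a))+(6+(x+6)))+(((x+3)*(y*6))*(8*(4*8))))
Step 4: at RRR: (4*8) -> 32; overall: (((a*(x*a))+(6+(x+6)))+(((x+3)*(y*6))*(8*(4*8)))) -> (((a*(x*a))+(6+(x+6)))+(((x+3)*(y*6))*(8*32)))
Step 5: at RR: (8*32) -> 256; overall: (((a*(x*a))+(6+(x+6)))+(((x+3)*(y*6))*(8*32))) -> (((a*(x*a))+(6+(x+6)))+(((x+3)*(y*6))*256))
Fixed point: (((a*(x*a))+(6+(x+6)))+(((x+3)*(y*6))*256))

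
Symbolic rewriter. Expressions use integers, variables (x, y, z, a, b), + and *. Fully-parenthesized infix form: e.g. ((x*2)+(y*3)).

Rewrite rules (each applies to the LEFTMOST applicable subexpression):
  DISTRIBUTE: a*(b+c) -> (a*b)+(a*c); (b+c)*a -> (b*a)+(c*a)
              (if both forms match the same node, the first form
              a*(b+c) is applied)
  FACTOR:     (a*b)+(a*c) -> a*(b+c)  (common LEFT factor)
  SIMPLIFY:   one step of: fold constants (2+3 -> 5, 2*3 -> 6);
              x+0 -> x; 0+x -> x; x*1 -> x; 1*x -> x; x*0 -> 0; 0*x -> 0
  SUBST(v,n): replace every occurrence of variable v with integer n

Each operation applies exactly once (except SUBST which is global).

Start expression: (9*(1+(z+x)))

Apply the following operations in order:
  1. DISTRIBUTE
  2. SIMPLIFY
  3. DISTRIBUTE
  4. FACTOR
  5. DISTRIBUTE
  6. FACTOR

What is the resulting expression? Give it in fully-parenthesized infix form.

Answer: (9+(9*(z+x)))

Derivation:
Start: (9*(1+(z+x)))
Apply DISTRIBUTE at root (target: (9*(1+(z+x)))): (9*(1+(z+x))) -> ((9*1)+(9*(z+x)))
Apply SIMPLIFY at L (target: (9*1)): ((9*1)+(9*(z+x))) -> (9+(9*(z+x)))
Apply DISTRIBUTE at R (target: (9*(z+x))): (9+(9*(z+x))) -> (9+((9*z)+(9*x)))
Apply FACTOR at R (target: ((9*z)+(9*x))): (9+((9*z)+(9*x))) -> (9+(9*(z+x)))
Apply DISTRIBUTE at R (target: (9*(z+x))): (9+(9*(z+x))) -> (9+((9*z)+(9*x)))
Apply FACTOR at R (target: ((9*z)+(9*x))): (9+((9*z)+(9*x))) -> (9+(9*(z+x)))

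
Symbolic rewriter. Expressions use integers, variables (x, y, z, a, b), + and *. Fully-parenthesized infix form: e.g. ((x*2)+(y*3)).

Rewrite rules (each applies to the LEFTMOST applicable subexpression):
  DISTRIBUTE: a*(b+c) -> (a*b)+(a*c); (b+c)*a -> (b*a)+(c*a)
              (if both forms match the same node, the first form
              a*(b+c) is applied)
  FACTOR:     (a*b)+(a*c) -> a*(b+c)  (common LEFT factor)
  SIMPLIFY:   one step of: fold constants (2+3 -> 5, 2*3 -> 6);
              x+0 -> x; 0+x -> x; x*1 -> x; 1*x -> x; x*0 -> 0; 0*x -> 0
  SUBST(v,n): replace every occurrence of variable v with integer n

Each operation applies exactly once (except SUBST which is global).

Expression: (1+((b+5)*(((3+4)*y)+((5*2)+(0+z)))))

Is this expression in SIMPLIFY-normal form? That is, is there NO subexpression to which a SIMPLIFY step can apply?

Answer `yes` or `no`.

Answer: no

Derivation:
Expression: (1+((b+5)*(((3+4)*y)+((5*2)+(0+z)))))
Scanning for simplifiable subexpressions (pre-order)...
  at root: (1+((b+5)*(((3+4)*y)+((5*2)+(0+z))))) (not simplifiable)
  at R: ((b+5)*(((3+4)*y)+((5*2)+(0+z)))) (not simplifiable)
  at RL: (b+5) (not simplifiable)
  at RR: (((3+4)*y)+((5*2)+(0+z))) (not simplifiable)
  at RRL: ((3+4)*y) (not simplifiable)
  at RRLL: (3+4) (SIMPLIFIABLE)
  at RRR: ((5*2)+(0+z)) (not simplifiable)
  at RRRL: (5*2) (SIMPLIFIABLE)
  at RRRR: (0+z) (SIMPLIFIABLE)
Found simplifiable subexpr at path RRLL: (3+4)
One SIMPLIFY step would give: (1+((b+5)*((7*y)+((5*2)+(0+z)))))
-> NOT in normal form.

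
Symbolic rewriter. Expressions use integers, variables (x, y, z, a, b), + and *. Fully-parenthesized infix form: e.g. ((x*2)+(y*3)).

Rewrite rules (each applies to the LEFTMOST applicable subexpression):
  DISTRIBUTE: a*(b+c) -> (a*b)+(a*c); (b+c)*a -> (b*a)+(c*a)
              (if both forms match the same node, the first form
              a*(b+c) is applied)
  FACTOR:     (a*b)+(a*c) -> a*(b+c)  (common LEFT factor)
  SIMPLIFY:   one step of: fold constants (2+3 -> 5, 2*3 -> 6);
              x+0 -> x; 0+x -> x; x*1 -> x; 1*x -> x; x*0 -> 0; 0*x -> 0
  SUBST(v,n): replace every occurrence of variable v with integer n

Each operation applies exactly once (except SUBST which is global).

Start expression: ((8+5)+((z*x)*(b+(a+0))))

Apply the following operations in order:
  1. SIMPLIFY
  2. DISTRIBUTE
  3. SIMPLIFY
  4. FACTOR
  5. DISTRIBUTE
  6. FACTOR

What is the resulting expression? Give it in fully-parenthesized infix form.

Answer: (13+((z*x)*(b+a)))

Derivation:
Start: ((8+5)+((z*x)*(b+(a+0))))
Apply SIMPLIFY at L (target: (8+5)): ((8+5)+((z*x)*(b+(a+0)))) -> (13+((z*x)*(b+(a+0))))
Apply DISTRIBUTE at R (target: ((z*x)*(b+(a+0)))): (13+((z*x)*(b+(a+0)))) -> (13+(((z*x)*b)+((z*x)*(a+0))))
Apply SIMPLIFY at RRR (target: (a+0)): (13+(((z*x)*b)+((z*x)*(a+0)))) -> (13+(((z*x)*b)+((z*x)*a)))
Apply FACTOR at R (target: (((z*x)*b)+((z*x)*a))): (13+(((z*x)*b)+((z*x)*a))) -> (13+((z*x)*(b+a)))
Apply DISTRIBUTE at R (target: ((z*x)*(b+a))): (13+((z*x)*(b+a))) -> (13+(((z*x)*b)+((z*x)*a)))
Apply FACTOR at R (target: (((z*x)*b)+((z*x)*a))): (13+(((z*x)*b)+((z*x)*a))) -> (13+((z*x)*(b+a)))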